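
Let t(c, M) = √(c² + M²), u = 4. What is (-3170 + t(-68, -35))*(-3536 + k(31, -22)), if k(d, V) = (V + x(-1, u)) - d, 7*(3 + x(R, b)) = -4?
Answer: 79719160/7 - 25148*√5849/7 ≈ 1.1114e+7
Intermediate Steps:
x(R, b) = -25/7 (x(R, b) = -3 + (⅐)*(-4) = -3 - 4/7 = -25/7)
t(c, M) = √(M² + c²)
k(d, V) = -25/7 + V - d (k(d, V) = (V - 25/7) - d = (-25/7 + V) - d = -25/7 + V - d)
(-3170 + t(-68, -35))*(-3536 + k(31, -22)) = (-3170 + √((-35)² + (-68)²))*(-3536 + (-25/7 - 22 - 1*31)) = (-3170 + √(1225 + 4624))*(-3536 + (-25/7 - 22 - 31)) = (-3170 + √5849)*(-3536 - 396/7) = (-3170 + √5849)*(-25148/7) = 79719160/7 - 25148*√5849/7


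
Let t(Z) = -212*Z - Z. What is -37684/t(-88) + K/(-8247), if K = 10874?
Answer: -42883517/12881814 ≈ -3.3290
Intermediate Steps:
t(Z) = -213*Z
-37684/t(-88) + K/(-8247) = -37684/((-213*(-88))) + 10874/(-8247) = -37684/18744 + 10874*(-1/8247) = -37684*1/18744 - 10874/8247 = -9421/4686 - 10874/8247 = -42883517/12881814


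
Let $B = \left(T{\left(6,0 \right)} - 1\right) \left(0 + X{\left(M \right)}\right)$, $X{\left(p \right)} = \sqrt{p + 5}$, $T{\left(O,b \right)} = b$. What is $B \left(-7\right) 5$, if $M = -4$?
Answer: $35$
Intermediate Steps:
$X{\left(p \right)} = \sqrt{5 + p}$
$B = -1$ ($B = \left(0 - 1\right) \left(0 + \sqrt{5 - 4}\right) = - (0 + \sqrt{1}) = - (0 + 1) = \left(-1\right) 1 = -1$)
$B \left(-7\right) 5 = \left(-1\right) \left(-7\right) 5 = 7 \cdot 5 = 35$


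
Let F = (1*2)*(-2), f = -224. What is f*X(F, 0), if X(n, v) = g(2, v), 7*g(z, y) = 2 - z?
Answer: 0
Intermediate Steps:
F = -4 (F = 2*(-2) = -4)
g(z, y) = 2/7 - z/7 (g(z, y) = (2 - z)/7 = 2/7 - z/7)
X(n, v) = 0 (X(n, v) = 2/7 - 1/7*2 = 2/7 - 2/7 = 0)
f*X(F, 0) = -224*0 = 0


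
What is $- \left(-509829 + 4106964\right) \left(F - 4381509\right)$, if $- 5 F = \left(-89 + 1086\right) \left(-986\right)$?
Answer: $15053652419781$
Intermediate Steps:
$F = \frac{983042}{5}$ ($F = - \frac{\left(-89 + 1086\right) \left(-986\right)}{5} = - \frac{997 \left(-986\right)}{5} = \left(- \frac{1}{5}\right) \left(-983042\right) = \frac{983042}{5} \approx 1.9661 \cdot 10^{5}$)
$- \left(-509829 + 4106964\right) \left(F - 4381509\right) = - \left(-509829 + 4106964\right) \left(\frac{983042}{5} - 4381509\right) = - \frac{3597135 \left(-20924503\right)}{5} = \left(-1\right) \left(-15053652419781\right) = 15053652419781$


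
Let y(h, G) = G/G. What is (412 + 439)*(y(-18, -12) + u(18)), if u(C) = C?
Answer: 16169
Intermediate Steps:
y(h, G) = 1
(412 + 439)*(y(-18, -12) + u(18)) = (412 + 439)*(1 + 18) = 851*19 = 16169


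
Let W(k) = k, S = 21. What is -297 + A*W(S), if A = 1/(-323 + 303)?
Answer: -5961/20 ≈ -298.05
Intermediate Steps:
A = -1/20 (A = 1/(-20) = -1/20 ≈ -0.050000)
-297 + A*W(S) = -297 - 1/20*21 = -297 - 21/20 = -5961/20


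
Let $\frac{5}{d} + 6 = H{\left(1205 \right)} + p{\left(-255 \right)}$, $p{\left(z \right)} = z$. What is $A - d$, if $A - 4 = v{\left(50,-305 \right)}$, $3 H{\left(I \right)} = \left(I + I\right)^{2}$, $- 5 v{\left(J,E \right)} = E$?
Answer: $\frac{377475590}{5807317} \approx 65.0$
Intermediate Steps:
$v{\left(J,E \right)} = - \frac{E}{5}$
$H{\left(I \right)} = \frac{4 I^{2}}{3}$ ($H{\left(I \right)} = \frac{\left(I + I\right)^{2}}{3} = \frac{\left(2 I\right)^{2}}{3} = \frac{4 I^{2}}{3}$)
$A = 65$ ($A = 4 - -61 = 4 + 61 = 65$)
$d = \frac{15}{5807317}$ ($d = \frac{5}{-6 - \left(255 - \frac{4 \cdot 1205^{2}}{3}\right)} = \frac{5}{-6 + \left(\frac{4}{3} \cdot 1452025 - 255\right)} = \frac{5}{-6 + \left(\frac{5808100}{3} - 255\right)} = \frac{5}{-6 + \frac{5807335}{3}} = \frac{5}{\frac{5807317}{3}} = 5 \cdot \frac{3}{5807317} = \frac{15}{5807317} \approx 2.5829 \cdot 10^{-6}$)
$A - d = 65 - \frac{15}{5807317} = \frac{377475590}{5807317}$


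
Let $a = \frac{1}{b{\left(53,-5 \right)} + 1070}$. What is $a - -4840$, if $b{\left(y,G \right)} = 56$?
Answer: $\frac{5449841}{1126} \approx 4840.0$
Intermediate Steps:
$a = \frac{1}{1126}$ ($a = \frac{1}{56 + 1070} = \frac{1}{1126} \approx 0.0008881$)
$a - -4840 = \frac{1}{1126} - -4840 = \frac{1}{1126} + 4840 = \frac{5449841}{1126}$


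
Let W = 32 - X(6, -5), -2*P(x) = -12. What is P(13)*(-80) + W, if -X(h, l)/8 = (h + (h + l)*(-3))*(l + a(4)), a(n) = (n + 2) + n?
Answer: -328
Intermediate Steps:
a(n) = 2 + 2*n (a(n) = (2 + n) + n = 2 + 2*n)
P(x) = 6 (P(x) = -1/2*(-12) = 6)
X(h, l) = -8*(10 + l)*(-3*l - 2*h) (X(h, l) = -8*(h + (h + l)*(-3))*(l + (2 + 2*4)) = -8*(h + (-3*h - 3*l))*(l + (2 + 8)) = -8*(-3*l - 2*h)*(l + 10) = -8*(-3*l - 2*h)*(10 + l) = -8*(10 + l)*(-3*l - 2*h))
W = 152 (W = 32 - (24*(-5)**2 + 160*6 + 240*(-5) + 16*6*(-5)) = 32 - (24*25 + 960 - 1200 - 480) = 32 - (600 + 960 - 1200 - 480) = 32 - 1*(-120) = 32 + 120 = 152)
P(13)*(-80) + W = 6*(-80) + 152 = -480 + 152 = -328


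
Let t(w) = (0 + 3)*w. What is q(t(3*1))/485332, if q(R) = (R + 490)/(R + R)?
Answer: 499/8735976 ≈ 5.7120e-5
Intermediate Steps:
t(w) = 3*w
q(R) = (490 + R)/(2*R) (q(R) = (490 + R)/((2*R)) = (490 + R)*(1/(2*R)) = (490 + R)/(2*R))
q(t(3*1))/485332 = ((490 + 3*(3*1))/(2*((3*(3*1)))))/485332 = ((490 + 3*3)/(2*((3*3))))*(1/485332) = ((½)*(490 + 9)/9)*(1/485332) = ((½)*(⅑)*499)*(1/485332) = (499/18)*(1/485332) = 499/8735976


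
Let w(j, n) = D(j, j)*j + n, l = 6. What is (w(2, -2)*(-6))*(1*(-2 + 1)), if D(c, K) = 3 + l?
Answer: 96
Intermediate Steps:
D(c, K) = 9 (D(c, K) = 3 + 6 = 9)
w(j, n) = n + 9*j (w(j, n) = 9*j + n = n + 9*j)
(w(2, -2)*(-6))*(1*(-2 + 1)) = ((-2 + 9*2)*(-6))*(1*(-2 + 1)) = ((-2 + 18)*(-6))*(1*(-1)) = (16*(-6))*(-1) = -96*(-1) = 96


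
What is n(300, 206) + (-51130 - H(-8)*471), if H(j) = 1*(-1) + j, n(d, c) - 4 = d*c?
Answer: 14913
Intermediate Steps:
n(d, c) = 4 + c*d (n(d, c) = 4 + d*c = 4 + c*d)
H(j) = -1 + j
n(300, 206) + (-51130 - H(-8)*471) = (4 + 206*300) + (-51130 - (-1 - 8)*471) = (4 + 61800) + (-51130 - (-9)*471) = 61804 + (-51130 - 1*(-4239)) = 61804 + (-51130 + 4239) = 61804 - 46891 = 14913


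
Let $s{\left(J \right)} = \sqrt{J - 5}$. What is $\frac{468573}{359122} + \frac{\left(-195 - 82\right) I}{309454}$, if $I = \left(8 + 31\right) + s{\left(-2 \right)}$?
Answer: $\frac{35280548544}{27782934847} - \frac{277 i \sqrt{7}}{309454} \approx 1.2699 - 0.0023683 i$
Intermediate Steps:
$s{\left(J \right)} = \sqrt{-5 + J}$
$I = 39 + i \sqrt{7}$ ($I = \left(8 + 31\right) + \sqrt{-5 - 2} = 39 + \sqrt{-7} = 39 + i \sqrt{7} \approx 39.0 + 2.6458 i$)
$\frac{468573}{359122} + \frac{\left(-195 - 82\right) I}{309454} = \frac{468573}{359122} + \frac{\left(-195 - 82\right) \left(39 + i \sqrt{7}\right)}{309454} = 468573 \cdot \frac{1}{359122} + - 277 \left(39 + i \sqrt{7}\right) \frac{1}{309454} = \frac{468573}{359122} + \left(-10803 - 277 i \sqrt{7}\right) \frac{1}{309454} = \frac{468573}{359122} - \left(\frac{10803}{309454} + \frac{277 i \sqrt{7}}{309454}\right) = \frac{35280548544}{27782934847} - \frac{277 i \sqrt{7}}{309454}$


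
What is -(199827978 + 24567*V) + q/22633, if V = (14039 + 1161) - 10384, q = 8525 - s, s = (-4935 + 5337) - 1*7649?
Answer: -7200522581678/22633 ≈ -3.1814e+8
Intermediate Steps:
s = -7247 (s = 402 - 7649 = -7247)
q = 15772 (q = 8525 - 1*(-7247) = 8525 + 7247 = 15772)
V = 4816 (V = 15200 - 10384 = 4816)
-(199827978 + 24567*V) + q/22633 = -24567/(1/(8134 + 4816)) + 15772/22633 = -24567/(1/12950) + 15772*(1/22633) = -24567/1/12950 + 15772/22633 = -24567*12950 + 15772/22633 = -318142650 + 15772/22633 = -7200522581678/22633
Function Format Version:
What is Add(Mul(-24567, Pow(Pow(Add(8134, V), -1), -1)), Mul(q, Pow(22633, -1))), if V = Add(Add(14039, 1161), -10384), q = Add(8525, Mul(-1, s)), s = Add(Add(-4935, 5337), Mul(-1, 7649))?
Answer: Rational(-7200522581678, 22633) ≈ -3.1814e+8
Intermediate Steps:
s = -7247 (s = Add(402, -7649) = -7247)
q = 15772 (q = Add(8525, Mul(-1, -7247)) = Add(8525, 7247) = 15772)
V = 4816 (V = Add(15200, -10384) = 4816)
Add(Mul(-24567, Pow(Pow(Add(8134, V), -1), -1)), Mul(q, Pow(22633, -1))) = Add(Mul(-24567, Pow(Pow(Add(8134, 4816), -1), -1)), Mul(15772, Pow(22633, -1))) = Add(Mul(-24567, Pow(Pow(12950, -1), -1)), Mul(15772, Rational(1, 22633))) = Add(Mul(-24567, Pow(Rational(1, 12950), -1)), Rational(15772, 22633)) = Add(Mul(-24567, 12950), Rational(15772, 22633)) = Add(-318142650, Rational(15772, 22633)) = Rational(-7200522581678, 22633)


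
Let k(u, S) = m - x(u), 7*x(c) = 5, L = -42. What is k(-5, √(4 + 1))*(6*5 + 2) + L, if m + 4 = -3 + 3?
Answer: -1350/7 ≈ -192.86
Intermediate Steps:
x(c) = 5/7 (x(c) = (⅐)*5 = 5/7)
m = -4 (m = -4 + (-3 + 3) = -4 + 0 = -4)
k(u, S) = -33/7 (k(u, S) = -4 - 1*5/7 = -4 - 5/7 = -33/7)
k(-5, √(4 + 1))*(6*5 + 2) + L = -33*(6*5 + 2)/7 - 42 = -33*(30 + 2)/7 - 42 = -33/7*32 - 42 = -1056/7 - 42 = -1350/7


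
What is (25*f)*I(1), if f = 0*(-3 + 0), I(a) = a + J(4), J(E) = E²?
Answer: 0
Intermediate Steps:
I(a) = 16 + a (I(a) = a + 4² = a + 16 = 16 + a)
f = 0 (f = 0*(-3) = 0)
(25*f)*I(1) = (25*0)*(16 + 1) = 0*17 = 0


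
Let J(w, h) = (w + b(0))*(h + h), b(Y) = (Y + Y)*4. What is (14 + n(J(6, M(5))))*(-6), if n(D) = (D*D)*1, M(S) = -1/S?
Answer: -2964/25 ≈ -118.56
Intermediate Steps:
b(Y) = 8*Y (b(Y) = (2*Y)*4 = 8*Y)
J(w, h) = 2*h*w (J(w, h) = (w + 8*0)*(h + h) = (w + 0)*(2*h) = w*(2*h) = 2*h*w)
n(D) = D² (n(D) = D²*1 = D²)
(14 + n(J(6, M(5))))*(-6) = (14 + (2*(-1/5)*6)²)*(-6) = (14 + (2*(-1*⅕)*6)²)*(-6) = (14 + (2*(-⅕)*6)²)*(-6) = (14 + (-12/5)²)*(-6) = (14 + 144/25)*(-6) = (494/25)*(-6) = -2964/25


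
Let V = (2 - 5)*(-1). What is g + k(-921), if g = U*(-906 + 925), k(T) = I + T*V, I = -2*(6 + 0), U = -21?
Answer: -3174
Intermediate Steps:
I = -12 (I = -2*6 = -12)
V = 3 (V = -3*(-1) = 3)
k(T) = -12 + 3*T (k(T) = -12 + T*3 = -12 + 3*T)
g = -399 (g = -21*(-906 + 925) = -21*19 = -399)
g + k(-921) = -399 + (-12 + 3*(-921)) = -399 + (-12 - 2763) = -399 - 2775 = -3174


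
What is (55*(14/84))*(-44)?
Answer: -1210/3 ≈ -403.33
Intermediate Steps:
(55*(14/84))*(-44) = (55*(14*(1/84)))*(-44) = (55*(1/6))*(-44) = (55/6)*(-44) = -1210/3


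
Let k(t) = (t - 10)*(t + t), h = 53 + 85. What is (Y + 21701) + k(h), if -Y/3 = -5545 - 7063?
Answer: 94853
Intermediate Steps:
h = 138
k(t) = 2*t*(-10 + t) (k(t) = (-10 + t)*(2*t) = 2*t*(-10 + t))
Y = 37824 (Y = -3*(-5545 - 7063) = -3*(-12608) = 37824)
(Y + 21701) + k(h) = (37824 + 21701) + 2*138*(-10 + 138) = 59525 + 2*138*128 = 59525 + 35328 = 94853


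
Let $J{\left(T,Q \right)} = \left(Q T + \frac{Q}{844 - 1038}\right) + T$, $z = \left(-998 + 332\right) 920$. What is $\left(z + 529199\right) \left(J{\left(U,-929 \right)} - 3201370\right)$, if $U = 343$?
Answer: $\frac{57029460686867}{194} \approx 2.9397 \cdot 10^{11}$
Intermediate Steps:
$z = -612720$ ($z = \left(-666\right) 920 = -612720$)
$J{\left(T,Q \right)} = T - \frac{Q}{194} + Q T$ ($J{\left(T,Q \right)} = \left(Q T + \frac{Q}{-194}\right) + T = \left(Q T - \frac{Q}{194}\right) + T = \left(- \frac{Q}{194} + Q T\right) + T = T - \frac{Q}{194} + Q T$)
$\left(z + 529199\right) \left(J{\left(U,-929 \right)} - 3201370\right) = \left(-612720 + 529199\right) \left(\left(343 - - \frac{929}{194} - 318647\right) - 3201370\right) = - 83521 \left(\left(343 + \frac{929}{194} - 318647\right) - 3201370\right) = - 83521 \left(- \frac{61750047}{194} - 3201370\right) = \left(-83521\right) \left(- \frac{682815827}{194}\right) = \frac{57029460686867}{194}$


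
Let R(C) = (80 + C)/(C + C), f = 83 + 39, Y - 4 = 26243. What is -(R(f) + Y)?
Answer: -3202235/122 ≈ -26248.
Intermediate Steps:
Y = 26247 (Y = 4 + 26243 = 26247)
f = 122
R(C) = (80 + C)/(2*C) (R(C) = (80 + C)/((2*C)) = (80 + C)*(1/(2*C)) = (80 + C)/(2*C))
-(R(f) + Y) = -((½)*(80 + 122)/122 + 26247) = -((½)*(1/122)*202 + 26247) = -(101/122 + 26247) = -1*3202235/122 = -3202235/122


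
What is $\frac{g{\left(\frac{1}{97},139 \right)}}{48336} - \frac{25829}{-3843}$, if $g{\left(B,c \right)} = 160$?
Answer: $\frac{26022613}{3869901} \approx 6.7244$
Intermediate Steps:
$\frac{g{\left(\frac{1}{97},139 \right)}}{48336} - \frac{25829}{-3843} = \frac{160}{48336} - \frac{25829}{-3843} = 160 \cdot \frac{1}{48336} - - \frac{25829}{3843} = \frac{10}{3021} + \frac{25829}{3843} = \frac{26022613}{3869901}$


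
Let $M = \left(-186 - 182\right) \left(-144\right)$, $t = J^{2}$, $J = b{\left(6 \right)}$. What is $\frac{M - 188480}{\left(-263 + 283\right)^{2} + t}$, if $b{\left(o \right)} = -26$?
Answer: $- \frac{33872}{269} \approx -125.92$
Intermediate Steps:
$J = -26$
$t = 676$ ($t = \left(-26\right)^{2} = 676$)
$M = 52992$ ($M = \left(-368\right) \left(-144\right) = 52992$)
$\frac{M - 188480}{\left(-263 + 283\right)^{2} + t} = \frac{52992 - 188480}{\left(-263 + 283\right)^{2} + 676} = - \frac{135488}{20^{2} + 676} = - \frac{135488}{400 + 676} = - \frac{135488}{1076} = \left(-135488\right) \frac{1}{1076} = - \frac{33872}{269}$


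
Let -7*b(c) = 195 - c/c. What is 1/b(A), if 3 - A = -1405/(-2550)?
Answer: -7/194 ≈ -0.036082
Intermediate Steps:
A = 1249/510 (A = 3 - (-1405)/(-2550) = 3 - (-1405)*(-1)/2550 = 3 - 1*281/510 = 3 - 281/510 = 1249/510 ≈ 2.4490)
b(c) = -194/7 (b(c) = -(195 - c/c)/7 = -(195 - 1*1)/7 = -(195 - 1)/7 = -⅐*194 = -194/7)
1/b(A) = 1/(-194/7) = -7/194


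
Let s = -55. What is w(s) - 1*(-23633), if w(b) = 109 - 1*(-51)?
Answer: 23793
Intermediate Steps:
w(b) = 160 (w(b) = 109 + 51 = 160)
w(s) - 1*(-23633) = 160 - 1*(-23633) = 160 + 23633 = 23793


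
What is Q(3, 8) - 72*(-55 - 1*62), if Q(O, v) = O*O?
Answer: 8433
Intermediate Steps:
Q(O, v) = O²
Q(3, 8) - 72*(-55 - 1*62) = 3² - 72*(-55 - 1*62) = 9 - 72*(-55 - 62) = 9 - 72*(-117) = 9 + 8424 = 8433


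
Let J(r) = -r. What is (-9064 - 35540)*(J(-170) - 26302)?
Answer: 1165591728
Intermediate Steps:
(-9064 - 35540)*(J(-170) - 26302) = (-9064 - 35540)*(-1*(-170) - 26302) = -44604*(170 - 26302) = -44604*(-26132) = 1165591728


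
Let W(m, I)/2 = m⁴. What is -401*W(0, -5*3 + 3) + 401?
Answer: 401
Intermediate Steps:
W(m, I) = 2*m⁴
-401*W(0, -5*3 + 3) + 401 = -802*0⁴ + 401 = -802*0 + 401 = -401*0 + 401 = 0 + 401 = 401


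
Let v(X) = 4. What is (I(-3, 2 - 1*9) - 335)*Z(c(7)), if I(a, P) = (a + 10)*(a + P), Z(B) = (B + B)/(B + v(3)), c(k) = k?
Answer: -5670/11 ≈ -515.45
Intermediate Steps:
Z(B) = 2*B/(4 + B) (Z(B) = (B + B)/(B + 4) = (2*B)/(4 + B) = 2*B/(4 + B))
I(a, P) = (10 + a)*(P + a)
(I(-3, 2 - 1*9) - 335)*Z(c(7)) = (((-3)² + 10*(2 - 1*9) + 10*(-3) + (2 - 1*9)*(-3)) - 335)*(2*7/(4 + 7)) = ((9 + 10*(2 - 9) - 30 + (2 - 9)*(-3)) - 335)*(2*7/11) = ((9 + 10*(-7) - 30 - 7*(-3)) - 335)*(2*7*(1/11)) = ((9 - 70 - 30 + 21) - 335)*(14/11) = (-70 - 335)*(14/11) = -405*14/11 = -5670/11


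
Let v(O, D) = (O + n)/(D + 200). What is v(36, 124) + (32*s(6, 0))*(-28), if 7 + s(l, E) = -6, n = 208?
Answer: 943549/81 ≈ 11649.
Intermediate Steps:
s(l, E) = -13 (s(l, E) = -7 - 6 = -13)
v(O, D) = (208 + O)/(200 + D) (v(O, D) = (O + 208)/(D + 200) = (208 + O)/(200 + D))
v(36, 124) + (32*s(6, 0))*(-28) = (208 + 36)/(200 + 124) + (32*(-13))*(-28) = 244/324 - 416*(-28) = (1/324)*244 + 11648 = 61/81 + 11648 = 943549/81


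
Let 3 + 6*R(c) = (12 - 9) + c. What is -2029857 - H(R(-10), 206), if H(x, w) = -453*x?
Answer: -2030612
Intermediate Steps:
R(c) = c/6 (R(c) = -1/2 + ((12 - 9) + c)/6 = -1/2 + (3 + c)/6 = -1/2 + (1/2 + c/6) = c/6)
-2029857 - H(R(-10), 206) = -2029857 - (-453)*(1/6)*(-10) = -2029857 - (-453)*(-5)/3 = -2029857 - 1*755 = -2029857 - 755 = -2030612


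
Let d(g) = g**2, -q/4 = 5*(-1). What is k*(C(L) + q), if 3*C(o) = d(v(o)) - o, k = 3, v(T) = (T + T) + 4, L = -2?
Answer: 62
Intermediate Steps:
v(T) = 4 + 2*T (v(T) = 2*T + 4 = 4 + 2*T)
q = 20 (q = -20*(-1) = -4*(-5) = 20)
C(o) = -o/3 + (4 + 2*o)**2/3 (C(o) = ((4 + 2*o)**2 - o)/3 = -o/3 + (4 + 2*o)**2/3)
k*(C(L) + q) = 3*((-1/3*(-2) + 4*(2 - 2)**2/3) + 20) = 3*((2/3 + (4/3)*0**2) + 20) = 3*((2/3 + (4/3)*0) + 20) = 3*((2/3 + 0) + 20) = 3*(2/3 + 20) = 3*(62/3) = 62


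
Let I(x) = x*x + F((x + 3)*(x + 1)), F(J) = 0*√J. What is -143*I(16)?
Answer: -36608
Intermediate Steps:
F(J) = 0
I(x) = x² (I(x) = x*x + 0 = x² + 0 = x²)
-143*I(16) = -143*16² = -143*256 = -36608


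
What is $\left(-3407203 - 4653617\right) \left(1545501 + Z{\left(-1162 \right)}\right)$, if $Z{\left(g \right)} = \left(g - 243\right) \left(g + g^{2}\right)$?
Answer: $15266505564601380$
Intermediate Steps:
$Z{\left(g \right)} = \left(-243 + g\right) \left(g + g^{2}\right)$
$\left(-3407203 - 4653617\right) \left(1545501 + Z{\left(-1162 \right)}\right) = \left(-3407203 - 4653617\right) \left(1545501 - 1162 \left(-243 + \left(-1162\right)^{2} - -281204\right)\right) = - 8060820 \left(1545501 - 1162 \left(-243 + 1350244 + 281204\right)\right) = - 8060820 \left(1545501 - 1895460210\right) = \left(-8060820\right) \left(-1893914709\right) = 15266505564601380$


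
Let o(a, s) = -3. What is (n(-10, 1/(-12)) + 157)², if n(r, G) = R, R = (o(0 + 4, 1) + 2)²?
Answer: 24964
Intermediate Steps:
R = 1 (R = (-3 + 2)² = (-1)² = 1)
n(r, G) = 1
(n(-10, 1/(-12)) + 157)² = (1 + 157)² = 158² = 24964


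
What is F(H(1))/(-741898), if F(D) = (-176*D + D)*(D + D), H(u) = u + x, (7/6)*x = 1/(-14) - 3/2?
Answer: 7225/127235507 ≈ 5.6784e-5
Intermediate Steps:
x = -66/49 (x = 6*(1/(-14) - 3/2)/7 = 6*(1*(-1/14) - 3*½)/7 = 6*(-1/14 - 3/2)/7 = (6/7)*(-11/7) = -66/49 ≈ -1.3469)
H(u) = -66/49 + u (H(u) = u - 66/49 = -66/49 + u)
F(D) = -350*D² (F(D) = (-175*D)*(2*D) = -350*D²)
F(H(1))/(-741898) = -350*(-66/49 + 1)²/(-741898) = -350*(-17/49)²*(-1/741898) = -350*289/2401*(-1/741898) = -14450/343*(-1/741898) = 7225/127235507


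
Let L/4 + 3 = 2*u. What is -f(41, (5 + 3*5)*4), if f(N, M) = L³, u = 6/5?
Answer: 1728/125 ≈ 13.824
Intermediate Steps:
u = 6/5 (u = 6*(⅕) = 6/5 ≈ 1.2000)
L = -12/5 (L = -12 + 4*(2*(6/5)) = -12 + 4*(12/5) = -12 + 48/5 = -12/5 ≈ -2.4000)
f(N, M) = -1728/125 (f(N, M) = (-12/5)³ = -1728/125)
-f(41, (5 + 3*5)*4) = -1*(-1728/125) = 1728/125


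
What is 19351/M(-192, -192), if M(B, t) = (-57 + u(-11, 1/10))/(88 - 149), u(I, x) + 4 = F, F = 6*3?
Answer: 1180411/43 ≈ 27451.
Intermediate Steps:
F = 18
u(I, x) = 14 (u(I, x) = -4 + 18 = 14)
M(B, t) = 43/61 (M(B, t) = (-57 + 14)/(88 - 149) = -43/(-61) = -43*(-1/61) = 43/61)
19351/M(-192, -192) = 19351/(43/61) = 19351*(61/43) = 1180411/43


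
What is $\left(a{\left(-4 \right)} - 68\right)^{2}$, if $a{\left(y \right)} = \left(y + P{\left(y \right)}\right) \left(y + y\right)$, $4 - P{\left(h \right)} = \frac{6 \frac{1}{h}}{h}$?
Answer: $4225$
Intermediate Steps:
$P{\left(h \right)} = 4 - \frac{6}{h^{2}}$ ($P{\left(h \right)} = 4 - \frac{6 \frac{1}{h}}{h} = 4 - \frac{6}{h^{2}}$)
$a{\left(y \right)} = 2 y \left(4 + y - \frac{6}{y^{2}}\right)$ ($a{\left(y \right)} = \left(y + \left(4 - \frac{6}{y^{2}}\right)\right) \left(y + y\right) = \left(4 + y - \frac{6}{y^{2}}\right) 2 y = 2 y \left(4 + y - \frac{6}{y^{2}}\right)$)
$\left(a{\left(-4 \right)} - 68\right)^{2} = \left(\left(- \frac{12}{-4} + 2 \left(-4\right)^{2} + 8 \left(-4\right)\right) - 68\right)^{2} = \left(\left(\left(-12\right) \left(- \frac{1}{4}\right) + 2 \cdot 16 - 32\right) - 68\right)^{2} = \left(\left(3 + 32 - 32\right) - 68\right)^{2} = \left(3 - 68\right)^{2} = \left(-65\right)^{2} = 4225$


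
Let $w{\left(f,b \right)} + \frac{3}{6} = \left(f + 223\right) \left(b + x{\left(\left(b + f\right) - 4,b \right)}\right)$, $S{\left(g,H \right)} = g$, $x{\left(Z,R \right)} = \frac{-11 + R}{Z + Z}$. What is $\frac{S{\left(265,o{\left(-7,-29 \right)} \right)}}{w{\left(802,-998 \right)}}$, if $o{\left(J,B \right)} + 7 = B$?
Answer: $- \frac{4240}{16325839} \approx -0.00025971$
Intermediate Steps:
$o{\left(J,B \right)} = -7 + B$
$x{\left(Z,R \right)} = \frac{-11 + R}{2 Z}$
$w{\left(f,b \right)} = - \frac{1}{2} + \left(223 + f\right) \left(b + \frac{-11 + b}{2 \left(-4 + b + f\right)}\right)$ ($w{\left(f,b \right)} = - \frac{1}{2} + \left(f + 223\right) \left(b + \frac{-11 + b}{2 \left(\left(b + f\right) - 4\right)}\right) = - \frac{1}{2} + \left(223 + f\right) \left(b + \frac{-11 + b}{2 \left(-4 + b + f\right)}\right)$)
$\frac{S{\left(265,o{\left(-7,-29 \right)} \right)}}{w{\left(802,-998 \right)}} = \frac{265}{\frac{1}{2} \frac{1}{-4 - 998 + 802} \left(-2453 + 223 \left(-998\right) + 802 \left(-11 - 998\right) + \left(-1 + 446 \left(-998\right) + 2 \left(-998\right) 802\right) \left(-4 - 998 + 802\right)\right)} = \frac{265}{\frac{1}{2} \frac{1}{-200} \left(-2453 - 222554 + 802 \left(-1009\right) + \left(-1 - 445108 - 1600792\right) \left(-200\right)\right)} = \frac{265}{\frac{1}{2} \left(- \frac{1}{200}\right) \left(-2453 - 222554 - 809218 - -409180200\right)} = \frac{265}{\frac{1}{2} \left(- \frac{1}{200}\right) \left(-2453 - 222554 - 809218 + 409180200\right)} = \frac{265}{\frac{1}{2} \left(- \frac{1}{200}\right) 408145975} = \frac{265}{- \frac{16325839}{16}} = 265 \left(- \frac{16}{16325839}\right) = - \frac{4240}{16325839}$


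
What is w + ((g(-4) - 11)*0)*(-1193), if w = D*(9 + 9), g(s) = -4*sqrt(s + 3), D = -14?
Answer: -252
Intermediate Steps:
g(s) = -4*sqrt(3 + s)
w = -252 (w = -14*(9 + 9) = -14*18 = -252)
w + ((g(-4) - 11)*0)*(-1193) = -252 + ((-4*sqrt(3 - 4) - 11)*0)*(-1193) = -252 + ((-4*I - 11)*0)*(-1193) = -252 + ((-11 - 4*I)*0)*(-1193) = -252 + 0*(-1193) = -252 + 0 = -252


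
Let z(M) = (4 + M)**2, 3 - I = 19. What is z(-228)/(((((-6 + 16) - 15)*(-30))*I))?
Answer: -1568/75 ≈ -20.907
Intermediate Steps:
I = -16 (I = 3 - 1*19 = 3 - 19 = -16)
z(-228)/(((((-6 + 16) - 15)*(-30))*I)) = (4 - 228)**2/(((((-6 + 16) - 15)*(-30))*(-16))) = (-224)**2/((((10 - 15)*(-30))*(-16))) = 50176/((-5*(-30)*(-16))) = 50176/((150*(-16))) = 50176/(-2400) = 50176*(-1/2400) = -1568/75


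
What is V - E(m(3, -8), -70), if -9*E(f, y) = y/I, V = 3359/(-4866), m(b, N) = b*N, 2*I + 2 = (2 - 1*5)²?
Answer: -42517/14598 ≈ -2.9125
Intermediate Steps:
I = 7/2 (I = -1 + (2 - 1*5)²/2 = -1 + (2 - 5)²/2 = -1 + (½)*(-3)² = -1 + (½)*9 = -1 + 9/2 = 7/2 ≈ 3.5000)
m(b, N) = N*b
V = -3359/4866 (V = 3359*(-1/4866) = -3359/4866 ≈ -0.69030)
E(f, y) = -2*y/63 (E(f, y) = -y/(9*7/2) = -y*2/(9*7) = -2*y/63)
V - E(m(3, -8), -70) = -3359/4866 - (-2)*(-70)/63 = -3359/4866 - 1*20/9 = -3359/4866 - 20/9 = -42517/14598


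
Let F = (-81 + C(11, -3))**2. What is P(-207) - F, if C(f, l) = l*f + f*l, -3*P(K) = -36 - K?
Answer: -21666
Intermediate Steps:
P(K) = 12 + K/3 (P(K) = -(-36 - K)/3 = 12 + K/3)
C(f, l) = 2*f*l (C(f, l) = f*l + f*l = 2*f*l)
F = 21609 (F = (-81 + 2*11*(-3))**2 = (-81 - 66)**2 = (-147)**2 = 21609)
P(-207) - F = (12 + (1/3)*(-207)) - 1*21609 = (12 - 69) - 21609 = -57 - 21609 = -21666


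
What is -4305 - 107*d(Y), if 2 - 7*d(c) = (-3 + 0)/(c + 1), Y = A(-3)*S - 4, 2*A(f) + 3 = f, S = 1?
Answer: -60591/14 ≈ -4327.9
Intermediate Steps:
A(f) = -3/2 + f/2
Y = -7 (Y = (-3/2 + (½)*(-3))*1 - 4 = (-3/2 - 3/2)*1 - 4 = -3*1 - 4 = -3 - 4 = -7)
d(c) = 2/7 + 3/(7*(1 + c)) (d(c) = 2/7 - (-3 + 0)/(7*(c + 1)) = 2/7 - (-3)/(7*(1 + c)) = 2/7 + 3/(7*(1 + c)))
-4305 - 107*d(Y) = -4305 - 107*(5 + 2*(-7))/(7*(1 - 7)) = -4305 - 107*(5 - 14)/(7*(-6)) = -4305 - 107*(-1)*(-9)/(7*6) = -4305 - 107*3/14 = -4305 - 321/14 = -60591/14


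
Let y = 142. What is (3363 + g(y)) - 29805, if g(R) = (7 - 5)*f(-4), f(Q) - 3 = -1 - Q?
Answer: -26430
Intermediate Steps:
f(Q) = 2 - Q (f(Q) = 3 + (-1 - Q) = 2 - Q)
g(R) = 12 (g(R) = (7 - 5)*(2 - 1*(-4)) = 2*(2 + 4) = 2*6 = 12)
(3363 + g(y)) - 29805 = (3363 + 12) - 29805 = 3375 - 29805 = -26430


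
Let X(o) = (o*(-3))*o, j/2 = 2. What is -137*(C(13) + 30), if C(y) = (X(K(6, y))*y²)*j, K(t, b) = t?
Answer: 9997986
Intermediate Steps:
j = 4 (j = 2*2 = 4)
X(o) = -3*o² (X(o) = (-3*o)*o = -3*o²)
C(y) = -432*y² (C(y) = ((-3*6²)*y²)*4 = ((-3*36)*y²)*4 = -108*y²*4 = -432*y²)
-137*(C(13) + 30) = -137*(-432*13² + 30) = -137*(-432*169 + 30) = -137*(-73008 + 30) = -137*(-72978) = 9997986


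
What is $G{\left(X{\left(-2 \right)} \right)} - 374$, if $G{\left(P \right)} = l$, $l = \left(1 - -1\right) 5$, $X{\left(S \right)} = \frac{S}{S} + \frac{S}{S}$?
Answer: $-364$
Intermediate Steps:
$X{\left(S \right)} = 2$ ($X{\left(S \right)} = 1 + 1 = 2$)
$l = 10$ ($l = \left(1 + 1\right) 5 = 2 \cdot 5 = 10$)
$G{\left(P \right)} = 10$
$G{\left(X{\left(-2 \right)} \right)} - 374 = 10 - 374 = -364$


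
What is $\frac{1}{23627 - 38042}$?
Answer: $- \frac{1}{14415} \approx -6.9372 \cdot 10^{-5}$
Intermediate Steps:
$\frac{1}{23627 - 38042} = \frac{1}{-14415} = - \frac{1}{14415}$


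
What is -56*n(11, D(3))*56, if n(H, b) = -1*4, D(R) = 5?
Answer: 12544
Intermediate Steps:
n(H, b) = -4
-56*n(11, D(3))*56 = -56*(-4)*56 = 224*56 = 12544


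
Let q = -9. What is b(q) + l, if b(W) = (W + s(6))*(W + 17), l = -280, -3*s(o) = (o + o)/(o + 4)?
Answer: -1776/5 ≈ -355.20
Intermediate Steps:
s(o) = -2*o/(3*(4 + o)) (s(o) = -(o + o)/(3*(o + 4)) = -2*o/(3*(4 + o)))
b(W) = (17 + W)*(-⅖ + W) (b(W) = (W - 2*6/(12 + 3*6))*(W + 17) = (W - 2*6/(12 + 18))*(17 + W) = (W - 2*6/30)*(17 + W) = (W - 2*6*1/30)*(17 + W) = (W - ⅖)*(17 + W) = (-⅖ + W)*(17 + W) = (17 + W)*(-⅖ + W))
b(q) + l = (-34/5 + (-9)² + (83/5)*(-9)) - 280 = (-34/5 + 81 - 747/5) - 280 = -376/5 - 280 = -1776/5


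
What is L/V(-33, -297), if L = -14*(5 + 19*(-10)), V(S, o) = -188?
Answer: -1295/94 ≈ -13.777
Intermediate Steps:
L = 2590 (L = -14*(5 - 190) = -14*(-185) = 2590)
L/V(-33, -297) = 2590/(-188) = 2590*(-1/188) = -1295/94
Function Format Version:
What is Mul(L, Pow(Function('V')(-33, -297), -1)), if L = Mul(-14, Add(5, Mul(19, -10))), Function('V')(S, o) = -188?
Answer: Rational(-1295, 94) ≈ -13.777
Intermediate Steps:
L = 2590 (L = Mul(-14, Add(5, -190)) = Mul(-14, -185) = 2590)
Mul(L, Pow(Function('V')(-33, -297), -1)) = Mul(2590, Pow(-188, -1)) = Mul(2590, Rational(-1, 188)) = Rational(-1295, 94)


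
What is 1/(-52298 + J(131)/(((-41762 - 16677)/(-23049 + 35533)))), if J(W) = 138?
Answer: -58439/3057965614 ≈ -1.9110e-5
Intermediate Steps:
1/(-52298 + J(131)/(((-41762 - 16677)/(-23049 + 35533)))) = 1/(-52298 + 138/(((-41762 - 16677)/(-23049 + 35533)))) = 1/(-52298 + 138/((-58439/12484))) = 1/(-52298 + 138/((-58439*1/12484))) = 1/(-52298 + 138/(-58439/12484)) = 1/(-52298 + 138*(-12484/58439)) = 1/(-52298 - 1722792/58439) = 1/(-3057965614/58439) = -58439/3057965614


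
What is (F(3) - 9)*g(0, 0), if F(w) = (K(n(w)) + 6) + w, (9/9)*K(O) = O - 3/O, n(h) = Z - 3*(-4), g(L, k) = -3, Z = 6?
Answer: -107/2 ≈ -53.500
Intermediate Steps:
n(h) = 18 (n(h) = 6 - 3*(-4) = 6 + 12 = 18)
K(O) = O - 3/O
F(w) = 143/6 + w (F(w) = ((18 - 3/18) + 6) + w = ((18 - 3*1/18) + 6) + w = ((18 - ⅙) + 6) + w = (107/6 + 6) + w = 143/6 + w)
(F(3) - 9)*g(0, 0) = ((143/6 + 3) - 9)*(-3) = (161/6 - 9)*(-3) = (107/6)*(-3) = -107/2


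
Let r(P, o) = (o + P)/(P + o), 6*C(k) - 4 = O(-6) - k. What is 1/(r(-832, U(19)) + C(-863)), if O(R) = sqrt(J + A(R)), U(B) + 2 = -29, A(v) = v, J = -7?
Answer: 2619/381071 - 3*I*sqrt(13)/381071 ≈ 0.0068727 - 2.8385e-5*I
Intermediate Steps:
U(B) = -31 (U(B) = -2 - 29 = -31)
O(R) = sqrt(-7 + R)
C(k) = 2/3 - k/6 + I*sqrt(13)/6 (C(k) = 2/3 + (sqrt(-7 - 6) - k)/6 = 2/3 + (sqrt(-13) - k)/6 = 2/3 + (I*sqrt(13) - k)/6 = 2/3 + (-k + I*sqrt(13))/6 = 2/3 + (-k/6 + I*sqrt(13)/6) = 2/3 - k/6 + I*sqrt(13)/6)
r(P, o) = 1 (r(P, o) = (P + o)/(P + o) = 1)
1/(r(-832, U(19)) + C(-863)) = 1/(1 + (2/3 - 1/6*(-863) + I*sqrt(13)/6)) = 1/(1 + (2/3 + 863/6 + I*sqrt(13)/6)) = 1/(1 + (289/2 + I*sqrt(13)/6)) = 1/(291/2 + I*sqrt(13)/6)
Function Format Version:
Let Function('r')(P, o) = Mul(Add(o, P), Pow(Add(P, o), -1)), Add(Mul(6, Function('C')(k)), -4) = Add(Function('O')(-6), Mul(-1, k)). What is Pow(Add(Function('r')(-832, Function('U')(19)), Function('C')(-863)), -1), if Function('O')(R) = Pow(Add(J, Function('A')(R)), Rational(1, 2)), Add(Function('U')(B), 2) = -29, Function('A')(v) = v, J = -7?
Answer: Add(Rational(2619, 381071), Mul(Rational(-3, 381071), I, Pow(13, Rational(1, 2)))) ≈ Add(0.0068727, Mul(-2.8385e-5, I))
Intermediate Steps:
Function('U')(B) = -31 (Function('U')(B) = Add(-2, -29) = -31)
Function('O')(R) = Pow(Add(-7, R), Rational(1, 2))
Function('C')(k) = Add(Rational(2, 3), Mul(Rational(-1, 6), k), Mul(Rational(1, 6), I, Pow(13, Rational(1, 2)))) (Function('C')(k) = Add(Rational(2, 3), Mul(Rational(1, 6), Add(Pow(Add(-7, -6), Rational(1, 2)), Mul(-1, k)))) = Add(Rational(2, 3), Mul(Rational(1, 6), Add(Pow(-13, Rational(1, 2)), Mul(-1, k)))) = Add(Rational(2, 3), Mul(Rational(1, 6), Add(Mul(I, Pow(13, Rational(1, 2))), Mul(-1, k)))) = Add(Rational(2, 3), Mul(Rational(1, 6), Add(Mul(-1, k), Mul(I, Pow(13, Rational(1, 2)))))) = Add(Rational(2, 3), Add(Mul(Rational(-1, 6), k), Mul(Rational(1, 6), I, Pow(13, Rational(1, 2))))) = Add(Rational(2, 3), Mul(Rational(-1, 6), k), Mul(Rational(1, 6), I, Pow(13, Rational(1, 2)))))
Function('r')(P, o) = 1 (Function('r')(P, o) = Mul(Add(P, o), Pow(Add(P, o), -1)) = 1)
Pow(Add(Function('r')(-832, Function('U')(19)), Function('C')(-863)), -1) = Pow(Add(1, Add(Rational(2, 3), Mul(Rational(-1, 6), -863), Mul(Rational(1, 6), I, Pow(13, Rational(1, 2))))), -1) = Pow(Add(1, Add(Rational(2, 3), Rational(863, 6), Mul(Rational(1, 6), I, Pow(13, Rational(1, 2))))), -1) = Pow(Add(1, Add(Rational(289, 2), Mul(Rational(1, 6), I, Pow(13, Rational(1, 2))))), -1) = Pow(Add(Rational(291, 2), Mul(Rational(1, 6), I, Pow(13, Rational(1, 2)))), -1)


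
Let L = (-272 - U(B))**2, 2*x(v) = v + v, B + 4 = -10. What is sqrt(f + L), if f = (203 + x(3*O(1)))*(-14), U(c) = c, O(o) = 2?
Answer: sqrt(63638) ≈ 252.27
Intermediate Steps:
B = -14 (B = -4 - 10 = -14)
x(v) = v (x(v) = (v + v)/2 = (2*v)/2 = v)
L = 66564 (L = (-272 - 1*(-14))**2 = (-272 + 14)**2 = (-258)**2 = 66564)
f = -2926 (f = (203 + 3*2)*(-14) = (203 + 6)*(-14) = 209*(-14) = -2926)
sqrt(f + L) = sqrt(-2926 + 66564) = sqrt(63638)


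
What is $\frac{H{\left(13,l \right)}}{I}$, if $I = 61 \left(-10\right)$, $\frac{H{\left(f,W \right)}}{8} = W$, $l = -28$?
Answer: $\frac{112}{305} \approx 0.36721$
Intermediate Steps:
$H{\left(f,W \right)} = 8 W$
$I = -610$
$\frac{H{\left(13,l \right)}}{I} = \frac{8 \left(-28\right)}{-610} = \left(-224\right) \left(- \frac{1}{610}\right) = \frac{112}{305}$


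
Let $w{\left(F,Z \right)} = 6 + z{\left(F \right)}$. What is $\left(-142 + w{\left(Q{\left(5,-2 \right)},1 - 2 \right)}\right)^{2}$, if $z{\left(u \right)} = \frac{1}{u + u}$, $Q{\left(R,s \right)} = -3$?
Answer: $\frac{667489}{36} \approx 18541.0$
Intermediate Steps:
$z{\left(u \right)} = \frac{1}{2 u}$
$w{\left(F,Z \right)} = 6 + \frac{1}{2 F}$
$\left(-142 + w{\left(Q{\left(5,-2 \right)},1 - 2 \right)}\right)^{2} = \left(-142 + \left(6 + \frac{1}{2 \left(-3\right)}\right)\right)^{2} = \left(-142 + \left(6 + \frac{1}{2} \left(- \frac{1}{3}\right)\right)\right)^{2} = \left(-142 + \left(6 - \frac{1}{6}\right)\right)^{2} = \left(-142 + \frac{35}{6}\right)^{2} = \left(- \frac{817}{6}\right)^{2} = \frac{667489}{36}$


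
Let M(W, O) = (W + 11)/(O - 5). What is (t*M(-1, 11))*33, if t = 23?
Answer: 1265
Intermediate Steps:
M(W, O) = (11 + W)/(-5 + O)
(t*M(-1, 11))*33 = (23*((11 - 1)/(-5 + 11)))*33 = (23*(10/6))*33 = (23*((⅙)*10))*33 = (23*(5/3))*33 = (115/3)*33 = 1265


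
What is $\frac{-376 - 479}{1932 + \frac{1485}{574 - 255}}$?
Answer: $- \frac{8265}{18721} \approx -0.44148$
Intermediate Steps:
$\frac{-376 - 479}{1932 + \frac{1485}{574 - 255}} = - \frac{855}{1932 + \frac{1485}{574 - 255}} = - \frac{855}{1932 + \frac{1485}{319}} = - \frac{855}{1932 + 1485 \cdot \frac{1}{319}} = - \frac{855}{1932 + \frac{135}{29}} = - \frac{855}{\frac{56163}{29}} = \left(-855\right) \frac{29}{56163} = - \frac{8265}{18721}$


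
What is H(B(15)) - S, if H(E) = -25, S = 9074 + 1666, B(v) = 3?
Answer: -10765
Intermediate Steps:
S = 10740
H(B(15)) - S = -25 - 1*10740 = -25 - 10740 = -10765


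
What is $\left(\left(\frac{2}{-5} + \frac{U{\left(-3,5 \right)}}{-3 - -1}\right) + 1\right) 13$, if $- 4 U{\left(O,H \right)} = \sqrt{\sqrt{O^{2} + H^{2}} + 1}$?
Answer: $\frac{39}{5} + \frac{13 \sqrt{1 + \sqrt{34}}}{8} \approx 12.047$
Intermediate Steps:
$U{\left(O,H \right)} = - \frac{\sqrt{1 + \sqrt{H^{2} + O^{2}}}}{4}$ ($U{\left(O,H \right)} = - \frac{\sqrt{\sqrt{O^{2} + H^{2}} + 1}}{4} = - \frac{\sqrt{\sqrt{H^{2} + O^{2}} + 1}}{4} = - \frac{\sqrt{1 + \sqrt{H^{2} + O^{2}}}}{4}$)
$\left(\left(\frac{2}{-5} + \frac{U{\left(-3,5 \right)}}{-3 - -1}\right) + 1\right) 13 = \left(\left(\frac{2}{-5} + \frac{\left(- \frac{1}{4}\right) \sqrt{1 + \sqrt{5^{2} + \left(-3\right)^{2}}}}{-3 - -1}\right) + 1\right) 13 = \left(\left(2 \left(- \frac{1}{5}\right) + \frac{\left(- \frac{1}{4}\right) \sqrt{1 + \sqrt{25 + 9}}}{-3 + 1}\right) + 1\right) 13 = \left(\left(- \frac{2}{5} + \frac{\left(- \frac{1}{4}\right) \sqrt{1 + \sqrt{34}}}{-2}\right) + 1\right) 13 = \left(\left(- \frac{2}{5} + - \frac{\sqrt{1 + \sqrt{34}}}{4} \left(- \frac{1}{2}\right)\right) + 1\right) 13 = \left(\left(- \frac{2}{5} + \frac{\sqrt{1 + \sqrt{34}}}{8}\right) + 1\right) 13 = \left(\frac{3}{5} + \frac{\sqrt{1 + \sqrt{34}}}{8}\right) 13 = \frac{39}{5} + \frac{13 \sqrt{1 + \sqrt{34}}}{8}$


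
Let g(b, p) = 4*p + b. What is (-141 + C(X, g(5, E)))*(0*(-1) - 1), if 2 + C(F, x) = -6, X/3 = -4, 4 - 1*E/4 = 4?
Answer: 149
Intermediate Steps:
E = 0 (E = 16 - 4*4 = 16 - 16 = 0)
g(b, p) = b + 4*p
X = -12 (X = 3*(-4) = -12)
C(F, x) = -8 (C(F, x) = -2 - 6 = -8)
(-141 + C(X, g(5, E)))*(0*(-1) - 1) = (-141 - 8)*(0*(-1) - 1) = -149*(0 - 1) = -149*(-1) = 149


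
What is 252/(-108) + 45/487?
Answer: -3274/1461 ≈ -2.2409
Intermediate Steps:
252/(-108) + 45/487 = 252*(-1/108) + 45*(1/487) = -7/3 + 45/487 = -3274/1461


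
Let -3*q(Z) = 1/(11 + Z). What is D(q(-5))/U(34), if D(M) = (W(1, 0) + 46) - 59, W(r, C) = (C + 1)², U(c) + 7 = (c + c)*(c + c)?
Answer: -4/1539 ≈ -0.0025991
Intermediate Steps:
U(c) = -7 + 4*c² (U(c) = -7 + (c + c)*(c + c) = -7 + (2*c)*(2*c) = -7 + 4*c²)
W(r, C) = (1 + C)²
q(Z) = -1/(3*(11 + Z))
D(M) = -12 (D(M) = ((1 + 0)² + 46) - 59 = (1² + 46) - 59 = (1 + 46) - 59 = 47 - 59 = -12)
D(q(-5))/U(34) = -12/(-7 + 4*34²) = -12/(-7 + 4*1156) = -12/(-7 + 4624) = -12/4617 = -12*1/4617 = -4/1539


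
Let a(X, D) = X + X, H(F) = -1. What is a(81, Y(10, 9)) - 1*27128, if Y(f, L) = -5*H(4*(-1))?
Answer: -26966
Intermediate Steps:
Y(f, L) = 5 (Y(f, L) = -5*(-1) = 5)
a(X, D) = 2*X
a(81, Y(10, 9)) - 1*27128 = 2*81 - 1*27128 = 162 - 27128 = -26966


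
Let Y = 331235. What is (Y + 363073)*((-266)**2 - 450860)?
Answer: -263909248032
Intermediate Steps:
(Y + 363073)*((-266)**2 - 450860) = (331235 + 363073)*((-266)**2 - 450860) = 694308*(70756 - 450860) = 694308*(-380104) = -263909248032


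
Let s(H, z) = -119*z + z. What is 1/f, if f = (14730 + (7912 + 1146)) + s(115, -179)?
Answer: 1/44910 ≈ 2.2267e-5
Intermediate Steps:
s(H, z) = -118*z
f = 44910 (f = (14730 + (7912 + 1146)) - 118*(-179) = (14730 + 9058) + 21122 = 23788 + 21122 = 44910)
1/f = 1/44910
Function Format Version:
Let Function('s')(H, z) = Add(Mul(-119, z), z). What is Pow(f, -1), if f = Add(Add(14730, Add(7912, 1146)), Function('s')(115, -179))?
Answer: Rational(1, 44910) ≈ 2.2267e-5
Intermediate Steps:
Function('s')(H, z) = Mul(-118, z)
f = 44910 (f = Add(Add(14730, Add(7912, 1146)), Mul(-118, -179)) = Add(Add(14730, 9058), 21122) = Add(23788, 21122) = 44910)
Pow(f, -1) = Pow(44910, -1) = Rational(1, 44910)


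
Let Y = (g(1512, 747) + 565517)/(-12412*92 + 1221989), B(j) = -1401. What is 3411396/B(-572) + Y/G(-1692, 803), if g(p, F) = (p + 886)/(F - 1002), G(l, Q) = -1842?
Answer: -42775249474168279/17567010738450 ≈ -2435.0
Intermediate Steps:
g(p, F) = (886 + p)/(-1002 + F)
Y = 144204437/20421675 (Y = ((886 + 1512)/(-1002 + 747) + 565517)/(-12412*92 + 1221989) = (2398/(-255) + 565517)/(-1141904 + 1221989) = (-1/255*2398 + 565517)/80085 = (-2398/255 + 565517)*(1/80085) = (144204437/255)*(1/80085) = 144204437/20421675 ≈ 7.0613)
3411396/B(-572) + Y/G(-1692, 803) = 3411396/(-1401) + (144204437/20421675)/(-1842) = 3411396*(-1/1401) + (144204437/20421675)*(-1/1842) = -1137132/467 - 144204437/37616725350 = -42775249474168279/17567010738450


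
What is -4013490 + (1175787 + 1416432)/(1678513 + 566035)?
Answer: -9008468360301/2244548 ≈ -4.0135e+6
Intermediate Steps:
-4013490 + (1175787 + 1416432)/(1678513 + 566035) = -4013490 + 2592219/2244548 = -9008468360301/2244548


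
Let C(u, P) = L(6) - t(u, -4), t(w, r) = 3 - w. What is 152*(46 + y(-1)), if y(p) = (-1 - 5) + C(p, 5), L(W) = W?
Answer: 6384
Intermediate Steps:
C(u, P) = 3 + u (C(u, P) = 6 - (3 - u) = 6 + (-3 + u) = 3 + u)
y(p) = -3 + p (y(p) = (-1 - 5) + (3 + p) = -6 + (3 + p) = -3 + p)
152*(46 + y(-1)) = 152*(46 + (-3 - 1)) = 152*(46 - 4) = 152*42 = 6384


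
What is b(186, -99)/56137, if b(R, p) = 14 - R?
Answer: -172/56137 ≈ -0.0030639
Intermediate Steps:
b(186, -99)/56137 = (14 - 1*186)/56137 = (14 - 186)*(1/56137) = -172*1/56137 = -172/56137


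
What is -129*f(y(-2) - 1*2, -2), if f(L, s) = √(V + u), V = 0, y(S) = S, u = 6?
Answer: -129*√6 ≈ -315.98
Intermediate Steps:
f(L, s) = √6 (f(L, s) = √(0 + 6) = √6)
-129*f(y(-2) - 1*2, -2) = -129*√6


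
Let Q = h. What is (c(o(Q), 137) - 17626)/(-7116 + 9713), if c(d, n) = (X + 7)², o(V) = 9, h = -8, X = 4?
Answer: -17505/2597 ≈ -6.7405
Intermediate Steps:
Q = -8
c(d, n) = 121 (c(d, n) = (4 + 7)² = 11² = 121)
(c(o(Q), 137) - 17626)/(-7116 + 9713) = (121 - 17626)/(-7116 + 9713) = -17505/2597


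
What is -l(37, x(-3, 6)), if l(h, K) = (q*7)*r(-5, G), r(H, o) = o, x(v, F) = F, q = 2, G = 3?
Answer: -42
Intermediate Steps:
l(h, K) = 42 (l(h, K) = (2*7)*3 = 14*3 = 42)
-l(37, x(-3, 6)) = -1*42 = -42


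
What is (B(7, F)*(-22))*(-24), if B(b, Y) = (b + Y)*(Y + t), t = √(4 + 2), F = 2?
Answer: 9504 + 4752*√6 ≈ 21144.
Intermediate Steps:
t = √6 ≈ 2.4495
B(b, Y) = (Y + b)*(Y + √6) (B(b, Y) = (b + Y)*(Y + √6) = (Y + b)*(Y + √6))
(B(7, F)*(-22))*(-24) = ((2² + 2*7 + 2*√6 + 7*√6)*(-22))*(-24) = ((4 + 14 + 2*√6 + 7*√6)*(-22))*(-24) = ((18 + 9*√6)*(-22))*(-24) = (-396 - 198*√6)*(-24) = 9504 + 4752*√6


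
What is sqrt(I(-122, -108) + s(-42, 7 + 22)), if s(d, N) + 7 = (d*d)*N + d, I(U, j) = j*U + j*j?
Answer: sqrt(75947) ≈ 275.58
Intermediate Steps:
I(U, j) = j**2 + U*j (I(U, j) = U*j + j**2 = j**2 + U*j)
s(d, N) = -7 + d + N*d**2 (s(d, N) = -7 + ((d*d)*N + d) = -7 + (d**2*N + d) = -7 + (N*d**2 + d) = -7 + (d + N*d**2) = -7 + d + N*d**2)
sqrt(I(-122, -108) + s(-42, 7 + 22)) = sqrt(-108*(-122 - 108) + (-7 - 42 + (7 + 22)*(-42)**2)) = sqrt(-108*(-230) + (-7 - 42 + 29*1764)) = sqrt(24840 + (-7 - 42 + 51156)) = sqrt(24840 + 51107) = sqrt(75947)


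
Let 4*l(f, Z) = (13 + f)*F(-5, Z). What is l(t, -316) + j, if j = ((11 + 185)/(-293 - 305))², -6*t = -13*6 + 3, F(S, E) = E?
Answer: -360177421/178802 ≈ -2014.4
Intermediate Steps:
t = 25/2 (t = -(-13*6 + 3)/6 = -(-78 + 3)/6 = -⅙*(-75) = 25/2 ≈ 12.500)
l(f, Z) = Z*(13 + f)/4 (l(f, Z) = ((13 + f)*Z)/4 = (Z*(13 + f))/4 = Z*(13 + f)/4)
j = 9604/89401 (j = (196/(-598))² = (196*(-1/598))² = (-98/299)² = 9604/89401 ≈ 0.10743)
l(t, -316) + j = (¼)*(-316)*(13 + 25/2) + 9604/89401 = (¼)*(-316)*(51/2) + 9604/89401 = -4029/2 + 9604/89401 = -360177421/178802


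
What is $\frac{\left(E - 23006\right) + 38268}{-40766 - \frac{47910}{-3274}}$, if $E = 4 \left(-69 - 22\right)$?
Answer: $- \frac{24388026}{66709987} \approx -0.36558$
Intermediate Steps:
$E = -364$ ($E = 4 \left(-91\right) = -364$)
$\frac{\left(E - 23006\right) + 38268}{-40766 - \frac{47910}{-3274}} = \frac{\left(-364 - 23006\right) + 38268}{-40766 - \frac{47910}{-3274}} = \frac{-23370 + 38268}{-40766 - - \frac{23955}{1637}} = \frac{14898}{-40766 + \frac{23955}{1637}} = \frac{14898}{- \frac{66709987}{1637}} = 14898 \left(- \frac{1637}{66709987}\right) = - \frac{24388026}{66709987}$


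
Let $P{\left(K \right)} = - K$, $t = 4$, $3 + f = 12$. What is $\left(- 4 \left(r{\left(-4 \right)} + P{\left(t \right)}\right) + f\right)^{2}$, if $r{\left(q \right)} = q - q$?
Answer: $625$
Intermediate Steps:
$f = 9$ ($f = -3 + 12 = 9$)
$r{\left(q \right)} = 0$
$\left(- 4 \left(r{\left(-4 \right)} + P{\left(t \right)}\right) + f\right)^{2} = \left(- 4 \left(0 - 4\right) + 9\right)^{2} = \left(\left(-4\right) \left(-4\right) + 9\right)^{2} = \left(16 + 9\right)^{2} = 25^{2} = 625$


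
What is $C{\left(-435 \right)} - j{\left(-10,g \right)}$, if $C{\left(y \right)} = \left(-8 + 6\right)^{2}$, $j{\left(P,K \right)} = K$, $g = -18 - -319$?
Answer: $-297$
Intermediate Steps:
$g = 301$ ($g = -18 + 319 = 301$)
$C{\left(y \right)} = 4$ ($C{\left(y \right)} = \left(-2\right)^{2} = 4$)
$C{\left(-435 \right)} - j{\left(-10,g \right)} = 4 - 301 = -297$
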